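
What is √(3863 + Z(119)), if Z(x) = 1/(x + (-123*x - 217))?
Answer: 22*√1732924410/14735 ≈ 62.153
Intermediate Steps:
Z(x) = 1/(-217 - 122*x) (Z(x) = 1/(x + (-217 - 123*x)) = 1/(-217 - 122*x))
√(3863 + Z(119)) = √(3863 - 1/(217 + 122*119)) = √(3863 - 1/(217 + 14518)) = √(3863 - 1/14735) = √(56921304/14735) = 22*√1732924410/14735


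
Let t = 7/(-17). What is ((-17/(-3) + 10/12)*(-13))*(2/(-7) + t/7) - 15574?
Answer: -3699683/238 ≈ -15545.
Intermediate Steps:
t = -7/17 (t = 7*(-1/17) = -7/17 ≈ -0.41176)
((-17/(-3) + 10/12)*(-13))*(2/(-7) + t/7) - 15574 = ((-17/(-3) + 10/12)*(-13))*(2/(-7) - 7/17/7) - 15574 = ((-17*(-⅓) + 10*(1/12))*(-13))*(2*(-⅐) - 7/17*⅐) - 15574 = ((17/3 + ⅚)*(-13))*(-2/7 - 1/17) - 15574 = ((13/2)*(-13))*(-41/119) - 15574 = -169/2*(-41/119) - 15574 = 6929/238 - 15574 = -3699683/238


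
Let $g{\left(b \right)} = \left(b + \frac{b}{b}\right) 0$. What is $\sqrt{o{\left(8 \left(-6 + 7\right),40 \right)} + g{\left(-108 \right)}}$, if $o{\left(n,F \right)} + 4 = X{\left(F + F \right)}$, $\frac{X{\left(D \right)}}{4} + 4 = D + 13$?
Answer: $4 \sqrt{22} \approx 18.762$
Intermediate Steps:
$g{\left(b \right)} = 0$ ($g{\left(b \right)} = \left(b + 1\right) 0 = \left(1 + b\right) 0 = 0$)
$X{\left(D \right)} = 36 + 4 D$ ($X{\left(D \right)} = -16 + 4 \left(D + 13\right) = -16 + 4 \left(13 + D\right) = -16 + \left(52 + 4 D\right) = 36 + 4 D$)
$o{\left(n,F \right)} = 32 + 8 F$ ($o{\left(n,F \right)} = -4 + \left(36 + 4 \left(F + F\right)\right) = -4 + \left(36 + 4 \cdot 2 F\right) = -4 + \left(36 + 8 F\right) = 32 + 8 F$)
$\sqrt{o{\left(8 \left(-6 + 7\right),40 \right)} + g{\left(-108 \right)}} = \sqrt{\left(32 + 8 \cdot 40\right) + 0} = \sqrt{\left(32 + 320\right) + 0} = \sqrt{352 + 0} = \sqrt{352} = 4 \sqrt{22}$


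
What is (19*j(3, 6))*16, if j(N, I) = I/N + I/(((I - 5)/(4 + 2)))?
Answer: 11552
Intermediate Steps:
j(N, I) = I/N + I/(-⅚ + I/6) (j(N, I) = I/N + I/(((-5 + I)/6)) = I/N + I/(((-5 + I)*(⅙))) = I/N + I/(-⅚ + I/6))
(19*j(3, 6))*16 = (19*(6*(-5 + 6 + 6*3)/(3*(-5 + 6))))*16 = (19*(6*(⅓)*(-5 + 6 + 18)/1))*16 = (19*(6*(⅓)*1*19))*16 = (19*38)*16 = 722*16 = 11552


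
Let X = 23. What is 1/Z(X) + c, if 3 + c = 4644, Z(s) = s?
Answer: 106744/23 ≈ 4641.0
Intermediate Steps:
c = 4641 (c = -3 + 4644 = 4641)
1/Z(X) + c = 1/23 + 4641 = 106744/23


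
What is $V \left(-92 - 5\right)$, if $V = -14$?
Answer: $1358$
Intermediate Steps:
$V \left(-92 - 5\right) = - 14 \left(-92 - 5\right) = \left(-14\right) \left(-97\right) = 1358$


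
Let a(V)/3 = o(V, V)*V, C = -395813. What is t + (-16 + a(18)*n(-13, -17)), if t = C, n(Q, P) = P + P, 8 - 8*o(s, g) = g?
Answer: -393534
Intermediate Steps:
o(s, g) = 1 - g/8
n(Q, P) = 2*P
a(V) = 3*V*(1 - V/8) (a(V) = 3*((1 - V/8)*V) = 3*(V*(1 - V/8)) = 3*V*(1 - V/8))
t = -395813
t + (-16 + a(18)*n(-13, -17)) = -395813 + (-16 + ((3/8)*18*(8 - 1*18))*(2*(-17))) = -395813 + (-16 + ((3/8)*18*(8 - 18))*(-34)) = -395813 + (-16 + ((3/8)*18*(-10))*(-34)) = -395813 + (-16 - 135/2*(-34)) = -395813 + (-16 + 2295) = -395813 + 2279 = -393534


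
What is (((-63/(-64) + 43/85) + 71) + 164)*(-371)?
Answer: -477294097/5440 ≈ -87738.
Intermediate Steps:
(((-63/(-64) + 43/85) + 71) + 164)*(-371) = (((-63*(-1/64) + 43*(1/85)) + 71) + 164)*(-371) = (((63/64 + 43/85) + 71) + 164)*(-371) = ((8107/5440 + 71) + 164)*(-371) = (394347/5440 + 164)*(-371) = (1286507/5440)*(-371) = -477294097/5440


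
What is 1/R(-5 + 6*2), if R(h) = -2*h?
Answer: -1/14 ≈ -0.071429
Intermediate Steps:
1/R(-5 + 6*2) = 1/(-2*(-5 + 6*2)) = 1/(-2*(-5 + 12)) = 1/(-2*7) = 1/(-14) = -1/14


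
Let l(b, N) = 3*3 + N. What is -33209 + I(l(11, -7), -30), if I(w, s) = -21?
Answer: -33230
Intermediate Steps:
l(b, N) = 9 + N
-33209 + I(l(11, -7), -30) = -33209 - 21 = -33230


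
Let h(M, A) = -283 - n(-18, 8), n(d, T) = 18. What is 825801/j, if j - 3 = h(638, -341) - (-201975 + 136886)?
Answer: 275267/21597 ≈ 12.746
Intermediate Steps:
h(M, A) = -301 (h(M, A) = -283 - 1*18 = -283 - 18 = -301)
j = 64791 (j = 3 + (-301 - (-201975 + 136886)) = 3 + (-301 - 1*(-65089)) = 3 + (-301 + 65089) = 3 + 64788 = 64791)
825801/j = 825801/64791 = 825801*(1/64791) = 275267/21597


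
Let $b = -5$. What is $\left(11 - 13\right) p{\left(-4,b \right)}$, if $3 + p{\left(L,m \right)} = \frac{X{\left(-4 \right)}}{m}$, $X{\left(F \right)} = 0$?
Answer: $6$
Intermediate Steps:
$p{\left(L,m \right)} = -3$ ($p{\left(L,m \right)} = -3 + \frac{0}{m} = -3 + 0 = -3$)
$\left(11 - 13\right) p{\left(-4,b \right)} = \left(11 - 13\right) \left(-3\right) = \left(-2\right) \left(-3\right) = 6$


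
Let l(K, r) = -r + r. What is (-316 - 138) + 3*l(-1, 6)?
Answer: -454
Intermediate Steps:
l(K, r) = 0
(-316 - 138) + 3*l(-1, 6) = (-316 - 138) + 3*0 = -454 + 0 = -454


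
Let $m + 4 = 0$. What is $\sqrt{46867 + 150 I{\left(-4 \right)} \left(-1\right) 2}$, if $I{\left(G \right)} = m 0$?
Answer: $\sqrt{46867} \approx 216.49$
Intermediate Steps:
$m = -4$ ($m = -4 + 0 = -4$)
$I{\left(G \right)} = 0$ ($I{\left(G \right)} = \left(-4\right) 0 = 0$)
$\sqrt{46867 + 150 I{\left(-4 \right)} \left(-1\right) 2} = \sqrt{46867 + 150 \cdot 0 \left(-1\right) 2} = \sqrt{46867 + 150 \cdot 0 \cdot 2} = \sqrt{46867 + 150 \cdot 0} = \sqrt{46867 + 0} = \sqrt{46867}$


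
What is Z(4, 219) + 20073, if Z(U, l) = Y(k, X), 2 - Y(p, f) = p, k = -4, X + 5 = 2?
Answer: 20079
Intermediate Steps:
X = -3 (X = -5 + 2 = -3)
Y(p, f) = 2 - p
Z(U, l) = 6 (Z(U, l) = 2 - 1*(-4) = 2 + 4 = 6)
Z(4, 219) + 20073 = 6 + 20073 = 20079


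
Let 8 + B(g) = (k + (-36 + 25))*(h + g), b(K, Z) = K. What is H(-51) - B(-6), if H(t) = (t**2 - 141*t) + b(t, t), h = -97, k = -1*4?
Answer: 8204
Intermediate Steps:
k = -4
B(g) = 1447 - 15*g (B(g) = -8 + (-4 + (-36 + 25))*(-97 + g) = -8 + (-4 - 11)*(-97 + g) = -8 - 15*(-97 + g) = -8 + (1455 - 15*g) = 1447 - 15*g)
H(t) = t**2 - 140*t (H(t) = (t**2 - 141*t) + t = t**2 - 140*t)
H(-51) - B(-6) = -51*(-140 - 51) - (1447 - 15*(-6)) = -51*(-191) - (1447 + 90) = 9741 - 1*1537 = 9741 - 1537 = 8204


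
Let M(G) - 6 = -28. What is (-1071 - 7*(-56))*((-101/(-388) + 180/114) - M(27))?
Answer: -1230201/76 ≈ -16187.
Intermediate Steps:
M(G) = -22 (M(G) = 6 - 28 = -22)
(-1071 - 7*(-56))*((-101/(-388) + 180/114) - M(27)) = (-1071 - 7*(-56))*((-101/(-388) + 180/114) - 1*(-22)) = (-1071 + 392)*((-101*(-1/388) + 180*(1/114)) + 22) = -679*((101/388 + 30/19) + 22) = -679*(13559/7372 + 22) = -679*175743/7372 = -1230201/76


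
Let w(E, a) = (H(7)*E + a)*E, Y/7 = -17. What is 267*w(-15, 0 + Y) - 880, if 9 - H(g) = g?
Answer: 595865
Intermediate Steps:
Y = -119 (Y = 7*(-17) = -119)
H(g) = 9 - g
w(E, a) = E*(a + 2*E) (w(E, a) = ((9 - 1*7)*E + a)*E = ((9 - 7)*E + a)*E = (2*E + a)*E = (a + 2*E)*E = E*(a + 2*E))
267*w(-15, 0 + Y) - 880 = 267*(-15*((0 - 119) + 2*(-15))) - 880 = 267*(-15*(-119 - 30)) - 880 = 267*(-15*(-149)) - 880 = 267*2235 - 880 = 596745 - 880 = 595865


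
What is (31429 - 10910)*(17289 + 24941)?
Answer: 866517370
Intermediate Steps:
(31429 - 10910)*(17289 + 24941) = 20519*42230 = 866517370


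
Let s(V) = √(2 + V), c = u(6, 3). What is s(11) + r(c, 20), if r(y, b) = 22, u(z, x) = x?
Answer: 22 + √13 ≈ 25.606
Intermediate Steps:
c = 3
s(11) + r(c, 20) = √(2 + 11) + 22 = √13 + 22 = 22 + √13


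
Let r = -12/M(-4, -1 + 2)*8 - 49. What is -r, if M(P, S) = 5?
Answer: 341/5 ≈ 68.200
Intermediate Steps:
r = -341/5 (r = -12/5*8 - 49 = -96/5 - 49 = -341/5 ≈ -68.200)
-r = -1*(-341/5) = 341/5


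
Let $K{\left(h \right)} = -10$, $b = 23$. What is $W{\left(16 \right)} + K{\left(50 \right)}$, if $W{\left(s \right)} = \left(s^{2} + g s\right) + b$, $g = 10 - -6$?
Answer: $525$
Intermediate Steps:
$g = 16$ ($g = 10 + 6 = 16$)
$W{\left(s \right)} = 23 + s^{2} + 16 s$ ($W{\left(s \right)} = \left(s^{2} + 16 s\right) + 23 = 23 + s^{2} + 16 s$)
$W{\left(16 \right)} + K{\left(50 \right)} = \left(23 + 16^{2} + 16 \cdot 16\right) - 10 = \left(23 + 256 + 256\right) - 10 = 535 - 10 = 525$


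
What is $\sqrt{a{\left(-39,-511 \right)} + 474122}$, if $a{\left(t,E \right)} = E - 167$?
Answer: $2 \sqrt{118361} \approx 688.07$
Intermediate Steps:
$a{\left(t,E \right)} = -167 + E$ ($a{\left(t,E \right)} = E - 167 = -167 + E$)
$\sqrt{a{\left(-39,-511 \right)} + 474122} = \sqrt{\left(-167 - 511\right) + 474122} = \sqrt{-678 + 474122} = \sqrt{473444} = 2 \sqrt{118361}$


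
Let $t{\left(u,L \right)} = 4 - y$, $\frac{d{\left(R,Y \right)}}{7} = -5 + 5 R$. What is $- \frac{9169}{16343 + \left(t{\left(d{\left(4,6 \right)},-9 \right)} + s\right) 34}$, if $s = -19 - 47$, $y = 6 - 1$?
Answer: $- \frac{9169}{14065} \approx -0.6519$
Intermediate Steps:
$y = 5$
$d{\left(R,Y \right)} = -35 + 35 R$ ($d{\left(R,Y \right)} = 7 \left(-5 + 5 R\right) = -35 + 35 R$)
$t{\left(u,L \right)} = -1$ ($t{\left(u,L \right)} = 4 - 5 = -1$)
$s = -66$ ($s = -19 - 47 = -66$)
$- \frac{9169}{16343 + \left(t{\left(d{\left(4,6 \right)},-9 \right)} + s\right) 34} = - \frac{9169}{16343 + \left(-1 - 66\right) 34} = - \frac{9169}{16343 - 2278} = - \frac{9169}{14065}$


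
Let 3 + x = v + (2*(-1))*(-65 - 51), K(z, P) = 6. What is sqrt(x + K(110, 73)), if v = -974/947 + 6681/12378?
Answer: sqrt(3580321797019630)/3907322 ≈ 15.314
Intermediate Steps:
v = -1909755/3907322 (v = -974*1/947 + 6681*(1/12378) = -974/947 + 2227/4126 = -1909755/3907322 ≈ -0.48876)
x = 892866983/3907322 (x = -3 + (-1909755/3907322 + (2*(-1))*(-65 - 51)) = -3 + (-1909755/3907322 - 2*(-116)) = -3 + (-1909755/3907322 + 232) = -3 + 904588949/3907322 = 892866983/3907322 ≈ 228.51)
sqrt(x + K(110, 73)) = sqrt(892866983/3907322 + 6) = sqrt(916310915/3907322) = sqrt(3580321797019630)/3907322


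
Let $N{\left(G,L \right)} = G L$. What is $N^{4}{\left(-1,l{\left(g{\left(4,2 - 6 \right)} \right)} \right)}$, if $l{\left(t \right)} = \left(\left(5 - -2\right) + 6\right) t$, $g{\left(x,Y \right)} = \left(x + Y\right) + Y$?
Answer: $7311616$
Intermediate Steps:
$g{\left(x,Y \right)} = x + 2 Y$ ($g{\left(x,Y \right)} = \left(Y + x\right) + Y = x + 2 Y$)
$l{\left(t \right)} = 13 t$ ($l{\left(t \right)} = \left(\left(5 + 2\right) + 6\right) t = \left(7 + 6\right) t = 13 t$)
$N^{4}{\left(-1,l{\left(g{\left(4,2 - 6 \right)} \right)} \right)} = \left(- 13 \left(4 + 2 \left(2 - 6\right)\right)\right)^{4} = \left(- 13 \left(4 + 2 \left(-4\right)\right)\right)^{4} = \left(- 13 \left(4 - 8\right)\right)^{4} = \left(- 13 \left(-4\right)\right)^{4} = \left(\left(-1\right) \left(-52\right)\right)^{4} = 52^{4} = 7311616$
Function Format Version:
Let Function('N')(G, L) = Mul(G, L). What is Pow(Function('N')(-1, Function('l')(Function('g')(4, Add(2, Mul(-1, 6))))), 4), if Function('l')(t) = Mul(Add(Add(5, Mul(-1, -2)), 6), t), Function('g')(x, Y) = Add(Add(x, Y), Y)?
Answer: 7311616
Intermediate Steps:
Function('g')(x, Y) = Add(x, Mul(2, Y)) (Function('g')(x, Y) = Add(Add(Y, x), Y) = Add(x, Mul(2, Y)))
Function('l')(t) = Mul(13, t) (Function('l')(t) = Mul(Add(Add(5, 2), 6), t) = Mul(Add(7, 6), t) = Mul(13, t))
Pow(Function('N')(-1, Function('l')(Function('g')(4, Add(2, Mul(-1, 6))))), 4) = Pow(Mul(-1, Mul(13, Add(4, Mul(2, Add(2, Mul(-1, 6)))))), 4) = Pow(Mul(-1, Mul(13, Add(4, Mul(2, Add(2, -6))))), 4) = Pow(Mul(-1, Mul(13, Add(4, Mul(2, -4)))), 4) = Pow(Mul(-1, Mul(13, Add(4, -8))), 4) = Pow(Mul(-1, Mul(13, -4)), 4) = Pow(Mul(-1, -52), 4) = Pow(52, 4) = 7311616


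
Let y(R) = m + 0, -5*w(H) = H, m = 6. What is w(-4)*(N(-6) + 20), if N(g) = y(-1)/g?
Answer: 76/5 ≈ 15.200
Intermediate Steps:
w(H) = -H/5
y(R) = 6 (y(R) = 6 + 0 = 6)
N(g) = 6/g
w(-4)*(N(-6) + 20) = (-1/5*(-4))*(6/(-6) + 20) = 4*(6*(-1/6) + 20)/5 = 4*(-1 + 20)/5 = (4/5)*19 = 76/5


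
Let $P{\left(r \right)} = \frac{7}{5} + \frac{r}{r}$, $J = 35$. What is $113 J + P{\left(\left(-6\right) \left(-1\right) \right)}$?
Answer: $\frac{19787}{5} \approx 3957.4$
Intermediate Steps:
$P{\left(r \right)} = \frac{12}{5}$ ($P{\left(r \right)} = 7 \cdot \frac{1}{5} + 1 = \frac{7}{5} + 1 = \frac{12}{5}$)
$113 J + P{\left(\left(-6\right) \left(-1\right) \right)} = 113 \cdot 35 + \frac{12}{5} = 3955 + \frac{12}{5} = \frac{19787}{5}$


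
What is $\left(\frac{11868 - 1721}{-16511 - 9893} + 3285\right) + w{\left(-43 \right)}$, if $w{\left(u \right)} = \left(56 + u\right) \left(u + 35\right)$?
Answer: $\frac{83980977}{26404} \approx 3180.6$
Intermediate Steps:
$w{\left(u \right)} = \left(35 + u\right) \left(56 + u\right)$ ($w{\left(u \right)} = \left(56 + u\right) \left(35 + u\right) = \left(35 + u\right) \left(56 + u\right)$)
$\left(\frac{11868 - 1721}{-16511 - 9893} + 3285\right) + w{\left(-43 \right)} = \left(\frac{11868 - 1721}{-16511 - 9893} + 3285\right) + \left(1960 + \left(-43\right)^{2} + 91 \left(-43\right)\right) = \left(\frac{10147}{-26404} + 3285\right) + \left(1960 + 1849 - 3913\right) = \left(10147 \left(- \frac{1}{26404}\right) + 3285\right) - 104 = \left(- \frac{10147}{26404} + 3285\right) - 104 = \frac{86726993}{26404} - 104 = \frac{83980977}{26404}$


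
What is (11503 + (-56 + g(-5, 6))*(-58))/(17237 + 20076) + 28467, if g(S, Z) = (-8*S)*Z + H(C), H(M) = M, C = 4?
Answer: 1062189770/37313 ≈ 28467.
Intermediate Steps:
g(S, Z) = 4 - 8*S*Z (g(S, Z) = (-8*S)*Z + 4 = -8*S*Z + 4 = 4 - 8*S*Z)
(11503 + (-56 + g(-5, 6))*(-58))/(17237 + 20076) + 28467 = (11503 + (-56 + (4 - 8*(-5)*6))*(-58))/(17237 + 20076) + 28467 = (11503 + (-56 + (4 + 240))*(-58))/37313 + 28467 = (11503 + (-56 + 244)*(-58))*(1/37313) + 28467 = (11503 + 188*(-58))*(1/37313) + 28467 = (11503 - 10904)*(1/37313) + 28467 = 599*(1/37313) + 28467 = 599/37313 + 28467 = 1062189770/37313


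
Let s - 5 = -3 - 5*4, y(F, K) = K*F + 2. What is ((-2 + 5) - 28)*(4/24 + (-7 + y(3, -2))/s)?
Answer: -175/9 ≈ -19.444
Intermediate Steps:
y(F, K) = 2 + F*K (y(F, K) = F*K + 2 = 2 + F*K)
s = -18 (s = 5 + (-3 - 5*4) = 5 + (-3 - 20) = 5 - 23 = -18)
((-2 + 5) - 28)*(4/24 + (-7 + y(3, -2))/s) = ((-2 + 5) - 28)*(4/24 + (-7 + (2 + 3*(-2)))/(-18)) = (3 - 28)*(4*(1/24) + (-7 + (2 - 6))*(-1/18)) = -25*(⅙ + (-7 - 4)*(-1/18)) = -25*(⅙ - 11*(-1/18)) = -25*(⅙ + 11/18) = -25*7/9 = -175/9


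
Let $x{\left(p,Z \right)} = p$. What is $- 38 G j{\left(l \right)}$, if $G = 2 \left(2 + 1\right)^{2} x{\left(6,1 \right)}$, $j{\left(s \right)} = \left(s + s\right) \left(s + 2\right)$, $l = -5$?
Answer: $-123120$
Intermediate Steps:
$j{\left(s \right)} = 2 s \left(2 + s\right)$
$G = 108$ ($G = 2 \left(2 + 1\right)^{2} \cdot 6 = 2 \cdot 3^{2} \cdot 6 = 2 \cdot 9 \cdot 6 = 18 \cdot 6 = 108$)
$- 38 G j{\left(l \right)} = \left(-38\right) 108 \cdot 2 \left(-5\right) \left(2 - 5\right) = - 4104 \cdot 2 \left(-5\right) \left(-3\right) = \left(-4104\right) 30 = -123120$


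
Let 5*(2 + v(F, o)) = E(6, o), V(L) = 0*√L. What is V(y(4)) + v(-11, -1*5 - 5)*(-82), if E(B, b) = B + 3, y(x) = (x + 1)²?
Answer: 82/5 ≈ 16.400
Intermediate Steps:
y(x) = (1 + x)²
V(L) = 0
E(B, b) = 3 + B
v(F, o) = -⅕ (v(F, o) = -2 + (3 + 6)/5 = -2 + (⅕)*9 = -2 + 9/5 = -⅕)
V(y(4)) + v(-11, -1*5 - 5)*(-82) = 0 - ⅕*(-82) = 0 + 82/5 = 82/5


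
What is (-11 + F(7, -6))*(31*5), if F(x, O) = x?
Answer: -620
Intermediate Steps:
(-11 + F(7, -6))*(31*5) = (-11 + 7)*(31*5) = -4*155 = -620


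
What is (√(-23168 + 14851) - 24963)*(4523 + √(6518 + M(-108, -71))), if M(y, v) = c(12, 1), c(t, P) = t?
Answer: -(4523 + √6530)*(24963 - I*√8317) ≈ -1.1492e+8 + 4.1986e+5*I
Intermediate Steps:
M(y, v) = 12
(√(-23168 + 14851) - 24963)*(4523 + √(6518 + M(-108, -71))) = (√(-23168 + 14851) - 24963)*(4523 + √(6518 + 12)) = (√(-8317) - 24963)*(4523 + √6530) = (I*√8317 - 24963)*(4523 + √6530) = (-24963 + I*√8317)*(4523 + √6530)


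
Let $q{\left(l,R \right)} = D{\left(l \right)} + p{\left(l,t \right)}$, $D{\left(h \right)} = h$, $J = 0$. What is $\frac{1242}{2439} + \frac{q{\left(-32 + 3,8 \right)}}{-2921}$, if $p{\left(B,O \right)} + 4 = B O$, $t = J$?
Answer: $\frac{412041}{791591} \approx 0.52052$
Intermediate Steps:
$t = 0$
$p{\left(B,O \right)} = -4 + B O$
$q{\left(l,R \right)} = -4 + l$ ($q{\left(l,R \right)} = l + \left(-4 + l 0\right) = l + \left(-4 + 0\right) = l - 4 = -4 + l$)
$\frac{1242}{2439} + \frac{q{\left(-32 + 3,8 \right)}}{-2921} = \frac{1242}{2439} + \frac{-4 + \left(-32 + 3\right)}{-2921} = 1242 \cdot \frac{1}{2439} + \left(-4 - 29\right) \left(- \frac{1}{2921}\right) = \frac{138}{271} - - \frac{33}{2921} = \frac{138}{271} + \frac{33}{2921} = \frac{412041}{791591}$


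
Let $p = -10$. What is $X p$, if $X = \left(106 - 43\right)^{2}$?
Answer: $-39690$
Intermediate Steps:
$X = 3969$ ($X = 63^{2} = 3969$)
$X p = 3969 \left(-10\right) = -39690$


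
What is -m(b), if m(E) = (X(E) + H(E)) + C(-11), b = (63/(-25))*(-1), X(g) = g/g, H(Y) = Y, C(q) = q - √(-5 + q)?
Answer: 187/25 + 4*I ≈ 7.48 + 4.0*I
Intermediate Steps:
X(g) = 1
b = 63/25 (b = (63*(-1/25))*(-1) = -63/25*(-1) = 63/25 ≈ 2.5200)
m(E) = -10 + E - 4*I (m(E) = (1 + E) + (-11 - √(-5 - 11)) = (1 + E) + (-11 - √(-16)) = (1 + E) + (-11 - 4*I) = -10 + E - 4*I)
-m(b) = -(-10 + 63/25 - 4*I) = -(-187/25 - 4*I) = 187/25 + 4*I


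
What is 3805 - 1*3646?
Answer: 159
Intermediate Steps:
3805 - 1*3646 = 3805 - 3646 = 159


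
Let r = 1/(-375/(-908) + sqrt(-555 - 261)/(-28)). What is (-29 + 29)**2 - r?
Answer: -5561500/16312763 - 5771248*I*sqrt(51)/48938289 ≈ -0.34093 - 0.84218*I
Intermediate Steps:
r = 1/(375/908 - I*sqrt(51)/7) (r = 1/(-375*(-1/908) + sqrt(-816)*(-1/28)) = 1/(375/908 + (4*I*sqrt(51))*(-1/28)) = 1/(375/908 - I*sqrt(51)/7) ≈ 0.34093 + 0.84218*I)
(-29 + 29)**2 - r = (-29 + 29)**2 - (5561500/16312763 + 5771248*I*sqrt(51)/48938289) = 0**2 + (-5561500/16312763 - 5771248*I*sqrt(51)/48938289) = 0 + (-5561500/16312763 - 5771248*I*sqrt(51)/48938289) = -5561500/16312763 - 5771248*I*sqrt(51)/48938289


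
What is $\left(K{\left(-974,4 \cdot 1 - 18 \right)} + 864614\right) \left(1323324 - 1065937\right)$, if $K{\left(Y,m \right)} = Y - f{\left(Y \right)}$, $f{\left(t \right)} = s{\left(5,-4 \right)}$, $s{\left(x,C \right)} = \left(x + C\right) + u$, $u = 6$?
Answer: $222287906971$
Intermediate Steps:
$s{\left(x,C \right)} = 6 + C + x$ ($s{\left(x,C \right)} = \left(x + C\right) + 6 = \left(C + x\right) + 6 = 6 + C + x$)
$f{\left(t \right)} = 7$ ($f{\left(t \right)} = 6 - 4 + 5 = 7$)
$K{\left(Y,m \right)} = -7 + Y$ ($K{\left(Y,m \right)} = Y - 7 = -7 + Y$)
$\left(K{\left(-974,4 \cdot 1 - 18 \right)} + 864614\right) \left(1323324 - 1065937\right) = \left(\left(-7 - 974\right) + 864614\right) \left(1323324 - 1065937\right) = \left(-981 + 864614\right) 257387 = 863633 \cdot 257387 = 222287906971$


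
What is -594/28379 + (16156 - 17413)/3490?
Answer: -37745463/99042710 ≈ -0.38110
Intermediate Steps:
-594/28379 + (16156 - 17413)/3490 = -594*1/28379 - 1257*1/3490 = -594/28379 - 1257/3490 = -37745463/99042710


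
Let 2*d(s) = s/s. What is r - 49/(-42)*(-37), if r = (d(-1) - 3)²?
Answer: -443/12 ≈ -36.917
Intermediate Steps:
d(s) = ½ (d(s) = (s/s)/2 = (½)*1 = ½)
r = 25/4 (r = (½ - 3)² = (-5/2)² = 25/4 ≈ 6.2500)
r - 49/(-42)*(-37) = 25/4 - 49/(-42)*(-37) = 25/4 - 49*(-1/42)*(-37) = 25/4 + (7/6)*(-37) = 25/4 - 259/6 = -443/12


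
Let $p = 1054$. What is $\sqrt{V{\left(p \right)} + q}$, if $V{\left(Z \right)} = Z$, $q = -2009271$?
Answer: $i \sqrt{2008217} \approx 1417.1 i$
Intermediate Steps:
$\sqrt{V{\left(p \right)} + q} = \sqrt{1054 - 2009271} = \sqrt{-2008217} = i \sqrt{2008217}$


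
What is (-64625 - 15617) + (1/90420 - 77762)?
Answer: -14286721679/90420 ≈ -1.5800e+5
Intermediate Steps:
(-64625 - 15617) + (1/90420 - 77762) = -80242 + (1/90420 - 77762) = -80242 - 7031240039/90420 = -14286721679/90420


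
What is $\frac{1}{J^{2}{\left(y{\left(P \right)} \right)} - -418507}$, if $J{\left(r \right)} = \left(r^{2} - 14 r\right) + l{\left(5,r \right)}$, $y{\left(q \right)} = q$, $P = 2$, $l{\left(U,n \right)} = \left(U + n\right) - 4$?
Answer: $\frac{1}{418948} \approx 2.3869 \cdot 10^{-6}$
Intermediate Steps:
$l{\left(U,n \right)} = -4 + U + n$
$J{\left(r \right)} = 1 + r^{2} - 13 r$ ($J{\left(r \right)} = \left(r^{2} - 14 r\right) + \left(-4 + 5 + r\right) = \left(r^{2} - 14 r\right) + \left(1 + r\right) = 1 + r^{2} - 13 r$)
$\frac{1}{J^{2}{\left(y{\left(P \right)} \right)} - -418507} = \frac{1}{\left(1 + 2^{2} - 26\right)^{2} - -418507} = \frac{1}{\left(1 + 4 - 26\right)^{2} + 418507} = \frac{1}{\left(-21\right)^{2} + 418507} = \frac{1}{441 + 418507} = \frac{1}{418948}$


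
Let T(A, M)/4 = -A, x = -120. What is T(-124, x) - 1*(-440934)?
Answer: 441430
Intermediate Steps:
T(A, M) = -4*A (T(A, M) = 4*(-A) = -4*A)
T(-124, x) - 1*(-440934) = -4*(-124) - 1*(-440934) = 496 + 440934 = 441430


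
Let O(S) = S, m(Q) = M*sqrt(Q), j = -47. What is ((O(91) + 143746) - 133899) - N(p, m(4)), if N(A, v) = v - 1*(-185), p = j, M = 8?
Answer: 9737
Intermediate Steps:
m(Q) = 8*sqrt(Q)
p = -47
N(A, v) = 185 + v (N(A, v) = v + 185 = 185 + v)
((O(91) + 143746) - 133899) - N(p, m(4)) = ((91 + 143746) - 133899) - (185 + 8*sqrt(4)) = (143837 - 133899) - (185 + 8*2) = 9938 - (185 + 16) = 9938 - 1*201 = 9938 - 201 = 9737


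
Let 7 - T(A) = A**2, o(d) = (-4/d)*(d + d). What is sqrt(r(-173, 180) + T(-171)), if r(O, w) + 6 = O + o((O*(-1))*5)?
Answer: 3*I*sqrt(3269) ≈ 171.53*I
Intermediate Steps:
o(d) = -8 (o(d) = (-4/d)*(2*d) = -8)
r(O, w) = -14 + O (r(O, w) = -6 + (O - 8) = -6 + (-8 + O) = -14 + O)
T(A) = 7 - A**2
sqrt(r(-173, 180) + T(-171)) = sqrt((-14 - 173) + (7 - 1*(-171)**2)) = sqrt(-187 + (7 - 1*29241)) = sqrt(-187 + (7 - 29241)) = sqrt(-187 - 29234) = sqrt(-29421) = 3*I*sqrt(3269)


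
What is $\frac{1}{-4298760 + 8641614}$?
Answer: $\frac{1}{4342854} \approx 2.3026 \cdot 10^{-7}$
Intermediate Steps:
$\frac{1}{-4298760 + 8641614} = \frac{1}{4342854}$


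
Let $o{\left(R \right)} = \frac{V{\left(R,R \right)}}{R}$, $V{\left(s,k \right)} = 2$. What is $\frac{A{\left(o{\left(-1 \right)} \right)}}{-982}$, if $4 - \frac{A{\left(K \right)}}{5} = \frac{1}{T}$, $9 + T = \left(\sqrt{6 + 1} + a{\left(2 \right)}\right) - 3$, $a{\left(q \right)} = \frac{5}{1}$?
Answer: $- \frac{125}{5892} - \frac{5 \sqrt{7}}{41244} \approx -0.021536$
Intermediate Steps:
$a{\left(q \right)} = 5$ ($a{\left(q \right)} = 5 \cdot 1 = 5$)
$T = -7 + \sqrt{7}$ ($T = -9 - \left(-2 - \sqrt{6 + 1}\right) = -9 - \left(-2 - \sqrt{7}\right) = -9 + \left(2 + \sqrt{7}\right) = -7 + \sqrt{7} \approx -4.3542$)
$o{\left(R \right)} = \frac{2}{R}$
$A{\left(K \right)} = 20 - \frac{5}{-7 + \sqrt{7}}$
$\frac{A{\left(o{\left(-1 \right)} \right)}}{-982} = \frac{\frac{125}{6} + \frac{5 \sqrt{7}}{42}}{-982} = \left(\frac{125}{6} + \frac{5 \sqrt{7}}{42}\right) \left(- \frac{1}{982}\right) = - \frac{125}{5892} - \frac{5 \sqrt{7}}{41244}$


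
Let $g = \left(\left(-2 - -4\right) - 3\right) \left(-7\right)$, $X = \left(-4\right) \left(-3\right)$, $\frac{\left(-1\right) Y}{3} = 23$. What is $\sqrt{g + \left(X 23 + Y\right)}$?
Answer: $\sqrt{214} \approx 14.629$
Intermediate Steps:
$Y = -69$ ($Y = \left(-3\right) 23 = -69$)
$X = 12$
$g = 7$ ($g = \left(\left(-2 + 4\right) - 3\right) \left(-7\right) = \left(2 - 3\right) \left(-7\right) = \left(-1\right) \left(-7\right) = 7$)
$\sqrt{g + \left(X 23 + Y\right)} = \sqrt{7 + \left(12 \cdot 23 - 69\right)} = \sqrt{7 + \left(276 - 69\right)} = \sqrt{7 + 207} = \sqrt{214}$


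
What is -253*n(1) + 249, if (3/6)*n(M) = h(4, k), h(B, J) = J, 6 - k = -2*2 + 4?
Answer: -2787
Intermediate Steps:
k = 6 (k = 6 - (-2*2 + 4) = 6 - (-4 + 4) = 6 - 1*0 = 6 + 0 = 6)
n(M) = 12 (n(M) = 2*6 = 12)
-253*n(1) + 249 = -253*12 + 249 = -3036 + 249 = -2787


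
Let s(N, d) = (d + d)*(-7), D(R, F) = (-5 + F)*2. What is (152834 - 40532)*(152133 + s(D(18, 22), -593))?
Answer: 18017171370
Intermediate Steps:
D(R, F) = -10 + 2*F
s(N, d) = -14*d (s(N, d) = (2*d)*(-7) = -14*d)
(152834 - 40532)*(152133 + s(D(18, 22), -593)) = (152834 - 40532)*(152133 - 14*(-593)) = 112302*(152133 + 8302) = 112302*160435 = 18017171370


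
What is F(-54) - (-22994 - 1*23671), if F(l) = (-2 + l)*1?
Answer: 46609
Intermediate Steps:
F(l) = -2 + l
F(-54) - (-22994 - 1*23671) = (-2 - 54) - (-22994 - 1*23671) = -56 - (-22994 - 23671) = -56 - 1*(-46665) = -56 + 46665 = 46609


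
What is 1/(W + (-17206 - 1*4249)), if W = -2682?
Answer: -1/24137 ≈ -4.1430e-5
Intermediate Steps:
1/(W + (-17206 - 1*4249)) = 1/(-2682 + (-17206 - 1*4249)) = 1/(-2682 + (-17206 - 4249)) = 1/(-2682 - 21455) = 1/(-24137) = -1/24137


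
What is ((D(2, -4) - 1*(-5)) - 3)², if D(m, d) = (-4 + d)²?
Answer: 4356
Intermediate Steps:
((D(2, -4) - 1*(-5)) - 3)² = (((-4 - 4)² - 1*(-5)) - 3)² = (((-8)² + 5) - 3)² = ((64 + 5) - 3)² = (69 - 3)² = 66² = 4356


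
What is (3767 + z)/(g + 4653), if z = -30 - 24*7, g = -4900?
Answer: -3569/247 ≈ -14.449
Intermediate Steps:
z = -198 (z = -30 - 168 = -198)
(3767 + z)/(g + 4653) = (3767 - 198)/(-4900 + 4653) = 3569/(-247) = 3569*(-1/247) = -3569/247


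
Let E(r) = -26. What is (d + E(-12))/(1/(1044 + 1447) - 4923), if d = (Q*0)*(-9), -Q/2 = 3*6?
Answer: 32383/6131596 ≈ 0.0052813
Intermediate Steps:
Q = -36 (Q = -6*6 = -2*18 = -36)
d = 0 (d = -36*0*(-9) = 0*(-9) = 0)
(d + E(-12))/(1/(1044 + 1447) - 4923) = (0 - 26)/(1/(1044 + 1447) - 4923) = -26/(1/2491 - 4923) = -26/(-12263192/2491) = -26*(-2491/12263192) = 32383/6131596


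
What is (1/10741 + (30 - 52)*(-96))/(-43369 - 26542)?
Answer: -22684993/750914051 ≈ -0.030210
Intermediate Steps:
(1/10741 + (30 - 52)*(-96))/(-43369 - 26542) = (1/10741 - 22*(-96))/(-69911) = (1/10741 + 2112)*(-1/69911) = (22684993/10741)*(-1/69911) = -22684993/750914051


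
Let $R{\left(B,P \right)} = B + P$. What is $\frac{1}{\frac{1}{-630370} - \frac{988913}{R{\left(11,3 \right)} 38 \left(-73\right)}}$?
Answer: $\frac{12240524660}{311690524487} \approx 0.039271$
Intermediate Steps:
$\frac{1}{\frac{1}{-630370} - \frac{988913}{R{\left(11,3 \right)} 38 \left(-73\right)}} = \frac{1}{\frac{1}{-630370} - \frac{988913}{\left(11 + 3\right) 38 \left(-73\right)}} = \frac{1}{- \frac{1}{630370} - \frac{988913}{14 \cdot 38 \left(-73\right)}} = \frac{1}{- \frac{1}{630370} - \frac{988913}{532 \left(-73\right)}} = \frac{1}{- \frac{1}{630370} - \frac{988913}{-38836}} = \frac{1}{- \frac{1}{630370} - - \frac{988913}{38836}} = \frac{1}{- \frac{1}{630370} + \frac{988913}{38836}} = \frac{1}{\frac{311690524487}{12240524660}} = \frac{12240524660}{311690524487}$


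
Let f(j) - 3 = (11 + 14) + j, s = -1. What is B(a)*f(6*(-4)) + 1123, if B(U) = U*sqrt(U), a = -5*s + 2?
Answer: 1123 + 28*sqrt(7) ≈ 1197.1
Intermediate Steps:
f(j) = 28 + j (f(j) = 3 + ((11 + 14) + j) = 3 + (25 + j) = 28 + j)
a = 7 (a = -5*(-1) + 2 = 5 + 2 = 7)
B(U) = U**(3/2)
B(a)*f(6*(-4)) + 1123 = 7**(3/2)*(28 + 6*(-4)) + 1123 = (7*sqrt(7))*(28 - 24) + 1123 = (7*sqrt(7))*4 + 1123 = 28*sqrt(7) + 1123 = 1123 + 28*sqrt(7)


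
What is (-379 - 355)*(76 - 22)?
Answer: -39636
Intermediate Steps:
(-379 - 355)*(76 - 22) = -734*54 = -39636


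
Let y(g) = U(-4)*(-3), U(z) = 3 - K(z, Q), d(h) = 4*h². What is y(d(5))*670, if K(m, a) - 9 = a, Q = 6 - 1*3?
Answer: 18090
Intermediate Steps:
Q = 3 (Q = 6 - 3 = 3)
K(m, a) = 9 + a
U(z) = -9 (U(z) = 3 - (9 + 3) = 3 - 1*12 = 3 - 12 = -9)
y(g) = 27 (y(g) = -9*(-3) = 27)
y(d(5))*670 = 27*670 = 18090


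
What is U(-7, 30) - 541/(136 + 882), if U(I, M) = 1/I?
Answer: -4805/7126 ≈ -0.67429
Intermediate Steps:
U(-7, 30) - 541/(136 + 882) = 1/(-7) - 541/(136 + 882) = -1/7 - 541/1018 = -4805/7126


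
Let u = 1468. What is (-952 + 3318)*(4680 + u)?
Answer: 14546168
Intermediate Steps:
(-952 + 3318)*(4680 + u) = (-952 + 3318)*(4680 + 1468) = 2366*6148 = 14546168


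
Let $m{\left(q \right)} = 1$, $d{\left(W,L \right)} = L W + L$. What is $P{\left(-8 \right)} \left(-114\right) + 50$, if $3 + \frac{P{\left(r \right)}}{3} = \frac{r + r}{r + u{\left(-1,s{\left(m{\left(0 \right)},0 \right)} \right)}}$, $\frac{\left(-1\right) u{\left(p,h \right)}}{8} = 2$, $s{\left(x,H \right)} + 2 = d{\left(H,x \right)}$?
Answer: $848$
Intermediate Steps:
$d{\left(W,L \right)} = L + L W$
$s{\left(x,H \right)} = -2 + x \left(1 + H\right)$
$u{\left(p,h \right)} = -16$ ($u{\left(p,h \right)} = \left(-8\right) 2 = -16$)
$P{\left(r \right)} = -9 + \frac{6 r}{-16 + r}$ ($P{\left(r \right)} = -9 + 3 \frac{r + r}{r - 16} = -9 + 3 \frac{2 r}{-16 + r} = -9 + \frac{6 r}{-16 + r}$)
$P{\left(-8 \right)} \left(-114\right) + 50 = \frac{3 \left(48 - -8\right)}{-16 - 8} \left(-114\right) + 50 = \frac{3 \left(48 + 8\right)}{-24} \left(-114\right) + 50 = 3 \left(- \frac{1}{24}\right) 56 \left(-114\right) + 50 = \left(-7\right) \left(-114\right) + 50 = 798 + 50 = 848$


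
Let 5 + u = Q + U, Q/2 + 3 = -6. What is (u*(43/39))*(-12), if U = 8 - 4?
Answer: 3268/13 ≈ 251.38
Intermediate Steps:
Q = -18 (Q = -6 + 2*(-6) = -6 - 12 = -18)
U = 4
u = -19 (u = -5 + (-18 + 4) = -5 - 14 = -19)
(u*(43/39))*(-12) = -817/39*(-12) = 3268/13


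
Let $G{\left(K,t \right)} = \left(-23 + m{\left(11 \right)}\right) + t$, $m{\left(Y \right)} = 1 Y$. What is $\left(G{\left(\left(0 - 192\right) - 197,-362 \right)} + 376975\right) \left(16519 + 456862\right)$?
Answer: $178275757981$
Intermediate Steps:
$m{\left(Y \right)} = Y$
$G{\left(K,t \right)} = -12 + t$ ($G{\left(K,t \right)} = \left(-23 + 11\right) + t = -12 + t$)
$\left(G{\left(\left(0 - 192\right) - 197,-362 \right)} + 376975\right) \left(16519 + 456862\right) = \left(\left(-12 - 362\right) + 376975\right) \left(16519 + 456862\right) = \left(-374 + 376975\right) 473381 = 376601 \cdot 473381 = 178275757981$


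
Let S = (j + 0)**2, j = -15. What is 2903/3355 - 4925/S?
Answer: -634808/30195 ≈ -21.024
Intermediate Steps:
S = 225 (S = (-15 + 0)**2 = (-15)**2 = 225)
2903/3355 - 4925/S = 2903/3355 - 4925/225 = 2903*(1/3355) - 4925*1/225 = 2903/3355 - 197/9 = -634808/30195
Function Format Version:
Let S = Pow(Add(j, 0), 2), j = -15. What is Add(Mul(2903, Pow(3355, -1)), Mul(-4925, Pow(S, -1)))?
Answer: Rational(-634808, 30195) ≈ -21.024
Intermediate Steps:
S = 225 (S = Pow(Add(-15, 0), 2) = Pow(-15, 2) = 225)
Add(Mul(2903, Pow(3355, -1)), Mul(-4925, Pow(S, -1))) = Add(Mul(2903, Pow(3355, -1)), Mul(-4925, Pow(225, -1))) = Add(Mul(2903, Rational(1, 3355)), Mul(-4925, Rational(1, 225))) = Add(Rational(2903, 3355), Rational(-197, 9)) = Rational(-634808, 30195)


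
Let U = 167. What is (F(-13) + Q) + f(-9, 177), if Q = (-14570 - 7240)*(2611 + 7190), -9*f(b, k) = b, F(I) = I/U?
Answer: -35697888116/167 ≈ -2.1376e+8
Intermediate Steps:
F(I) = I/167
f(b, k) = -b/9
Q = -213759810 (Q = -21810*9801 = -213759810)
(F(-13) + Q) + f(-9, 177) = ((1/167)*(-13) - 213759810) - 1/9*(-9) = (-13/167 - 213759810) + 1 = -35697888283/167 + 1 = -35697888116/167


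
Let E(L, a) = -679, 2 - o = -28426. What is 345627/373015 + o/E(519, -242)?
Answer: -10369389687/253277185 ≈ -40.941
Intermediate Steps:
o = 28428 (o = 2 - 1*(-28426) = 2 + 28426 = 28428)
345627/373015 + o/E(519, -242) = 345627/373015 + 28428/(-679) = 345627*(1/373015) + 28428*(-1/679) = 345627/373015 - 28428/679 = -10369389687/253277185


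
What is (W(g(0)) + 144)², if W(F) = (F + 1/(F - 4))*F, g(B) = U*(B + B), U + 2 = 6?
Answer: 20736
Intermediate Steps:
U = 4 (U = -2 + 6 = 4)
g(B) = 8*B (g(B) = 4*(B + B) = 4*(2*B) = 8*B)
W(F) = F*(F + 1/(-4 + F)) (W(F) = (F + 1/(-4 + F))*F = F*(F + 1/(-4 + F)))
(W(g(0)) + 144)² = ((8*0)*(1 + (8*0)² - 32*0)/(-4 + 8*0) + 144)² = (0*(1 + 0² - 4*0)/(-4 + 0) + 144)² = (0*(1 + 0 + 0)/(-4) + 144)² = (0*(-¼)*1 + 144)² = (0 + 144)² = 144² = 20736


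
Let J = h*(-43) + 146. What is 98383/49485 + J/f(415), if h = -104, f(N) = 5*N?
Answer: 86533291/20536275 ≈ 4.2137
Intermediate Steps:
J = 4618 (J = -104*(-43) + 146 = 4472 + 146 = 4618)
98383/49485 + J/f(415) = 98383/49485 + 4618/((5*415)) = 98383*(1/49485) + 4618/2075 = 98383/49485 + 4618*(1/2075) = 98383/49485 + 4618/2075 = 86533291/20536275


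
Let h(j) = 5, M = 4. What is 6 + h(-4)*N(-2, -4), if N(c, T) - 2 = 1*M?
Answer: 36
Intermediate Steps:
N(c, T) = 6 (N(c, T) = 2 + 1*4 = 2 + 4 = 6)
6 + h(-4)*N(-2, -4) = 6 + 5*6 = 6 + 30 = 36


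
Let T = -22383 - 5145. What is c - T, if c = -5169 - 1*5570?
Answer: 16789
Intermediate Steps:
T = -27528
c = -10739 (c = -5169 - 5570 = -10739)
c - T = -10739 - 1*(-27528) = -10739 + 27528 = 16789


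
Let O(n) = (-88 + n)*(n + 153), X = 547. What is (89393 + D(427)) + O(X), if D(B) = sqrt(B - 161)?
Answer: 410693 + sqrt(266) ≈ 4.1071e+5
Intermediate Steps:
D(B) = sqrt(-161 + B)
O(n) = (-88 + n)*(153 + n)
(89393 + D(427)) + O(X) = (89393 + sqrt(-161 + 427)) + (-13464 + 547**2 + 65*547) = (89393 + sqrt(266)) + (-13464 + 299209 + 35555) = (89393 + sqrt(266)) + 321300 = 410693 + sqrt(266)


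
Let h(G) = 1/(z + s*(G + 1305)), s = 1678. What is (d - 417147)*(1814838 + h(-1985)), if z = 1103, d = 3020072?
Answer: 5384933804414724625/1139937 ≈ 4.7239e+12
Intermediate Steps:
h(G) = 1/(2190893 + 1678*G) (h(G) = 1/(1103 + 1678*(G + 1305)) = 1/(1103 + 1678*(1305 + G)) = 1/(1103 + (2189790 + 1678*G)) = 1/(2190893 + 1678*G))
(d - 417147)*(1814838 + h(-1985)) = (3020072 - 417147)*(1814838 + 1/(2190893 + 1678*(-1985))) = 2602925*(1814838 + 1/(2190893 - 3330830)) = 2602925*(1814838 + 1/(-1139937)) = 2602925*(1814838 - 1/1139937) = 2602925*(2068800985205/1139937) = 5384933804414724625/1139937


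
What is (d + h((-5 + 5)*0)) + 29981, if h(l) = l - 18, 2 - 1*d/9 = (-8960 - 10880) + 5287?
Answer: 160958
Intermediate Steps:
d = 130995 (d = 18 - 9*((-8960 - 10880) + 5287) = 18 - 9*(-19840 + 5287) = 18 - 9*(-14553) = 18 + 130977 = 130995)
h(l) = -18 + l
(d + h((-5 + 5)*0)) + 29981 = (130995 + (-18 + (-5 + 5)*0)) + 29981 = (130995 + (-18 + 0*0)) + 29981 = (130995 + (-18 + 0)) + 29981 = (130995 - 18) + 29981 = 130977 + 29981 = 160958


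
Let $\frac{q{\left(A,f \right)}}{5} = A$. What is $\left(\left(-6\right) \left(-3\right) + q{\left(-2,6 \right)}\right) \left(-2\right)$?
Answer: $-16$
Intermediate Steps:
$q{\left(A,f \right)} = 5 A$
$\left(\left(-6\right) \left(-3\right) + q{\left(-2,6 \right)}\right) \left(-2\right) = \left(\left(-6\right) \left(-3\right) + 5 \left(-2\right)\right) \left(-2\right) = \left(18 - 10\right) \left(-2\right) = 8 \left(-2\right) = -16$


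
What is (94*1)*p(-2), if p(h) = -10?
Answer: -940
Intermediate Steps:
(94*1)*p(-2) = (94*1)*(-10) = 94*(-10) = -940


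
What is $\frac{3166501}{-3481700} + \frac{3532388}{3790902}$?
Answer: $\frac{147410162849}{6599391746700} \approx 0.022337$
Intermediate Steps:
$\frac{3166501}{-3481700} + \frac{3532388}{3790902} = 3166501 \left(- \frac{1}{3481700}\right) + 3532388 \cdot \frac{1}{3790902} = - \frac{3166501}{3481700} + \frac{1766194}{1895451} = \frac{147410162849}{6599391746700}$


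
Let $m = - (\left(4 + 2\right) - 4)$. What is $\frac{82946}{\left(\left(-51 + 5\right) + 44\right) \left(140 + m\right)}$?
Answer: $- \frac{41473}{138} \approx -300.53$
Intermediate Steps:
$m = -2$ ($m = - (6 - 4) = \left(-1\right) 2 = -2$)
$\frac{82946}{\left(\left(-51 + 5\right) + 44\right) \left(140 + m\right)} = \frac{82946}{\left(\left(-51 + 5\right) + 44\right) \left(140 - 2\right)} = \frac{82946}{\left(-46 + 44\right) 138} = \frac{82946}{\left(-2\right) 138} = \frac{82946}{-276} = 82946 \left(- \frac{1}{276}\right) = - \frac{41473}{138}$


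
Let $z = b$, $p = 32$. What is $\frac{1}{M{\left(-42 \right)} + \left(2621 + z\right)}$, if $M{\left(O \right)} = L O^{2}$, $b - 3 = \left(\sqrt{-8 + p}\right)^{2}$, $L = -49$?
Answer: $- \frac{1}{83788} \approx -1.1935 \cdot 10^{-5}$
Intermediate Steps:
$b = 27$ ($b = 3 + \left(\sqrt{-8 + 32}\right)^{2} = 3 + \left(\sqrt{24}\right)^{2} = 3 + \left(2 \sqrt{6}\right)^{2} = 3 + 24 = 27$)
$z = 27$
$M{\left(O \right)} = - 49 O^{2}$
$\frac{1}{M{\left(-42 \right)} + \left(2621 + z\right)} = \frac{1}{- 49 \left(-42\right)^{2} + \left(2621 + 27\right)} = \frac{1}{\left(-49\right) 1764 + 2648} = \frac{1}{-86436 + 2648} = \frac{1}{-83788} = - \frac{1}{83788}$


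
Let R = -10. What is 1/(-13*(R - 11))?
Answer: 1/273 ≈ 0.0036630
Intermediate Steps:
1/(-13*(R - 11)) = 1/(-13*(-10 - 11)) = 1/(-13*(-21)) = 1/273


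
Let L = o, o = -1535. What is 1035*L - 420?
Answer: -1589145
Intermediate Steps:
L = -1535
1035*L - 420 = 1035*(-1535) - 420 = -1588725 - 420 = -1589145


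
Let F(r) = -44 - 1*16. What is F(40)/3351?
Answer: -20/1117 ≈ -0.017905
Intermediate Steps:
F(r) = -60 (F(r) = -44 - 16 = -60)
F(40)/3351 = -60/3351 = -60*1/3351 = -20/1117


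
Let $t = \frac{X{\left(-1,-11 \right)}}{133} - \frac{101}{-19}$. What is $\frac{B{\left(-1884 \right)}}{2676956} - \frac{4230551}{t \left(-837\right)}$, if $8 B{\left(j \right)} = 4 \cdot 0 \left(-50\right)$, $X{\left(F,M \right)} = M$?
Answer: $\frac{562663283}{582552} \approx 965.86$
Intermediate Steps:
$t = \frac{696}{133}$ ($t = - \frac{11}{133} - \frac{101}{-19} = \left(-11\right) \frac{1}{133} - - \frac{101}{19} = - \frac{11}{133} + \frac{101}{19} = \frac{696}{133} \approx 5.2331$)
$B{\left(j \right)} = 0$ ($B{\left(j \right)} = \frac{4 \cdot 0 \left(-50\right)}{8} = \frac{4 \cdot 0}{8} = \frac{1}{8} \cdot 0 = 0$)
$\frac{B{\left(-1884 \right)}}{2676956} - \frac{4230551}{t \left(-837\right)} = \frac{0}{2676956} - \frac{4230551}{\frac{696}{133} \left(-837\right)} = 0 \cdot \frac{1}{2676956} - \frac{4230551}{- \frac{582552}{133}} = 0 - - \frac{562663283}{582552} = 0 + \frac{562663283}{582552} = \frac{562663283}{582552}$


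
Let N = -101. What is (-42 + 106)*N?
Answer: -6464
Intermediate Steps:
(-42 + 106)*N = (-42 + 106)*(-101) = 64*(-101) = -6464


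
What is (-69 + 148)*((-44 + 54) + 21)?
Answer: 2449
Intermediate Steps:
(-69 + 148)*((-44 + 54) + 21) = 79*(10 + 21) = 79*31 = 2449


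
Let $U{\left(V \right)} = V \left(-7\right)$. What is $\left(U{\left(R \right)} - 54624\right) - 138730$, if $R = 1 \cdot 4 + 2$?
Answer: $-193396$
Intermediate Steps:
$R = 6$ ($R = 4 + 2 = 6$)
$U{\left(V \right)} = - 7 V$
$\left(U{\left(R \right)} - 54624\right) - 138730 = \left(\left(-7\right) 6 - 54624\right) - 138730 = \left(-42 - 54624\right) - 138730 = -54666 - 138730 = -193396$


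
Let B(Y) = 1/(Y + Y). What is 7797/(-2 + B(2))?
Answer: -31188/7 ≈ -4455.4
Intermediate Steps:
B(Y) = 1/(2*Y)
7797/(-2 + B(2)) = 7797/(-2 + (½)/2) = 7797/(-2 + (½)*(½)) = 7797/(-2 + ¼) = 7797/(-7/4) = 7797*(-4/7) = -31188/7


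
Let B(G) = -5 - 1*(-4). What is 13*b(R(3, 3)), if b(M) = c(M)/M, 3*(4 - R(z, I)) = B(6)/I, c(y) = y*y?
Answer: 481/9 ≈ 53.444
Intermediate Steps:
c(y) = y**2
B(G) = -1 (B(G) = -5 + 4 = -1)
R(z, I) = 4 + 1/(3*I) (R(z, I) = 4 - (-1)/(3*I) = 4 + 1/(3*I))
b(M) = M (b(M) = M**2/M = M)
13*b(R(3, 3)) = 13*(4 + (1/3)/3) = 13*(4 + (1/3)*(1/3)) = 13*(4 + 1/9) = 13*(37/9) = 481/9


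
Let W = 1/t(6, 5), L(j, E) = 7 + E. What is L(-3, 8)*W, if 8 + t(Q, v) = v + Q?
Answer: 5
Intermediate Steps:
t(Q, v) = -8 + Q + v (t(Q, v) = -8 + (v + Q) = -8 + (Q + v) = -8 + Q + v)
W = 1/3 (W = 1/(-8 + 6 + 5) = 1/3 ≈ 0.33333)
L(-3, 8)*W = (7 + 8)*(1/3) = 15*(1/3) = 5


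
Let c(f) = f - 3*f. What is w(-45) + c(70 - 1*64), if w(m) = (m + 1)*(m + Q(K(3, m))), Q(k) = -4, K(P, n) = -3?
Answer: 2144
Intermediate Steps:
c(f) = -2*f
w(m) = (1 + m)*(-4 + m) (w(m) = (m + 1)*(m - 4) = (1 + m)*(-4 + m))
w(-45) + c(70 - 1*64) = (-4 + (-45)² - 3*(-45)) - 2*(70 - 1*64) = (-4 + 2025 + 135) - 2*(70 - 64) = 2156 - 2*6 = 2156 - 12 = 2144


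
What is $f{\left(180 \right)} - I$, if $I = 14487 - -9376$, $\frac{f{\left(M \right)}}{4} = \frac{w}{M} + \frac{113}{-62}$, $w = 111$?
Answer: $- \frac{11098538}{465} \approx -23868.0$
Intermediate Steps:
$f{\left(M \right)} = - \frac{226}{31} + \frac{444}{M}$ ($f{\left(M \right)} = 4 \left(\frac{111}{M} + \frac{113}{-62}\right) = 4 \left(\frac{111}{M} + 113 \left(- \frac{1}{62}\right)\right) = 4 \left(\frac{111}{M} - \frac{113}{62}\right) = 4 \left(- \frac{113}{62} + \frac{111}{M}\right) = - \frac{226}{31} + \frac{444}{M}$)
$I = 23863$ ($I = 14487 + 9376 = 23863$)
$f{\left(180 \right)} - I = \left(- \frac{226}{31} + \frac{444}{180}\right) - 23863 = \left(- \frac{226}{31} + 444 \cdot \frac{1}{180}\right) - 23863 = \left(- \frac{226}{31} + \frac{37}{15}\right) - 23863 = - \frac{2243}{465} - 23863 = - \frac{11098538}{465}$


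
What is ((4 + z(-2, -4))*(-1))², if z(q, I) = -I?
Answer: 64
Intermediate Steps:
((4 + z(-2, -4))*(-1))² = ((4 - 1*(-4))*(-1))² = ((4 + 4)*(-1))² = (8*(-1))² = (-8)² = 64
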